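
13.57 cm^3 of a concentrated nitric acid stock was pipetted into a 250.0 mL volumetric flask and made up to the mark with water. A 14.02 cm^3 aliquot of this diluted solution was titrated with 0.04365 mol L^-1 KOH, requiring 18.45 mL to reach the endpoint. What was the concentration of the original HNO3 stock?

n(KOH) = 0.04365 x 0.01845 = 0.0008053 mol.
n(HNO3) in the aliquot = 0.0008053 mol.
[diluted HNO3] = 0.0008053 / 0.01402 = 0.05744 M.
Dilution factor = 250.0/13.57 = 18.42, so [stock] = 0.05744 x 18.42 = 1.06 M.

1.06 M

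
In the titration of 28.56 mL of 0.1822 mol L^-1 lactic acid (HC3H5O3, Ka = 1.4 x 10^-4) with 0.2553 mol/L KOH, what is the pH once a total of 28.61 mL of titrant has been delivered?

n(acid) = 0.1822 x 0.02856 = 0.005204 mol; n(KOH) added = 0.2553 x 0.02861 = 0.007304 mol.
Base is in excess by 0.007304 - 0.005204 = 0.002101 mol in a total volume of 0.05717 L.
[OH^-] = 0.002101/0.05717 = 0.03674 M, so pOH = 1.43 and pH = 14.00 - 1.43 = 12.57.

12.57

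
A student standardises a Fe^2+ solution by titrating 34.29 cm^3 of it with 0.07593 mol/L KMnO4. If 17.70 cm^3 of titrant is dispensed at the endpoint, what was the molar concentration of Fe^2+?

0.196 M

n(KMnO4) = 0.07593 x 0.01770 = 0.001344 mol.
From the balanced equation, 1 mol KMnO4 reacts with 5 mol Fe^2+, so n(Fe^2+) = 0.001344 x 5/1 = 0.006720 mol.
[Fe^2+] = 0.006720 / 0.03429 L = 0.196 M.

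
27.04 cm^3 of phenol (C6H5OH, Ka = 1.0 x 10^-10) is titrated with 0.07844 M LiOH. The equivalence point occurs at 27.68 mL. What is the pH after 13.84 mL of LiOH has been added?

10.00

13.84 mL is exactly half the equivalence volume (27.68/2), i.e. the half-equivalence point.
There, n(HA) = n(A^-), so pH = pKa = -log(1.0 x 10^-10) = 10.00.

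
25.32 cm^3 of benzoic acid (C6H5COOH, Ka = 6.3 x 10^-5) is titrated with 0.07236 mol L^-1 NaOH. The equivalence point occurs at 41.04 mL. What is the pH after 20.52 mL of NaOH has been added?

4.20

20.52 mL is exactly half the equivalence volume (41.04/2), i.e. the half-equivalence point.
There, n(HA) = n(A^-), so pH = pKa = -log(6.3 x 10^-5) = 4.20.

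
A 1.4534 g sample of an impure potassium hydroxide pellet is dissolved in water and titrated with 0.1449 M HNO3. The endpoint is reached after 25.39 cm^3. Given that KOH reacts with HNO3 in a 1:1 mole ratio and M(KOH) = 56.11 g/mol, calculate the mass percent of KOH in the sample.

n(HNO3) = 0.1449 x 0.02539 = 0.003679 mol.
n(KOH) = 0.003679 / 1 = 0.003679 mol.
mass of KOH = 0.003679 x 56.11 = 0.2064 g.
% purity = 0.2064 / 1.4534 x 100 = 14.2%.

14.2%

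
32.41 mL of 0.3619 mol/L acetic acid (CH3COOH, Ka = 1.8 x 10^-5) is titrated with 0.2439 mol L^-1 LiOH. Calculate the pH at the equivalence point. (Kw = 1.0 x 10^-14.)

n(CH3COOH) = 0.3619 x 0.03241 = 0.01173 mol; V(LiOH) at equivalence = 0.01173/0.2439 = 0.04809 L.
At equivalence all the acid is converted to CH3COO-; total volume = 0.03241 + 0.04809 = 0.08050 L, so [CH3COO-] = 0.01173/0.08050 = 0.1457 M.
Kb = Kw/Ka = 1.0e-14 / 1.8 x 10^-5 = 5.56e-10.
[OH^-] = sqrt(Kb x [CH3COO-]) = sqrt(5.56e-10 x 0.1457) = 9.00e-6 M.
pOH = 5.05, so pH = 14.00 - 5.05 = 8.95.

8.95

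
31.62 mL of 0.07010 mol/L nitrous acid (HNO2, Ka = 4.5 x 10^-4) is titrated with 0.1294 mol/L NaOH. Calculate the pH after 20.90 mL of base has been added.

11.97

n(acid) = 0.07010 x 0.03162 = 0.002217 mol; n(NaOH) added = 0.1294 x 0.02090 = 0.002704 mol.
Base is in excess by 0.002704 - 0.002217 = 0.0004879 mol in a total volume of 0.05252 L.
[OH^-] = 0.0004879/0.05252 = 0.009290 M, so pOH = 2.03 and pH = 14.00 - 2.03 = 11.97.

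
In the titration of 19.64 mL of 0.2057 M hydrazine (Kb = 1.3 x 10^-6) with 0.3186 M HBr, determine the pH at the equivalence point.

4.51

n(N2H4) = 0.2057 x 0.01964 = 0.004040 mol; V(HBr) at equivalence = 0.004040/0.3186 = 0.01268 L.
At equivalence the base is fully converted to N2H5+; total volume = 0.03232 L, so [N2H5+] = 0.004040/0.03232 = 0.1250 M.
Ka(N2H5+) = Kw/Kb = 1.0e-14 / 1.3 x 10^-6 = 7.69e-9.
[H^+] = sqrt(Ka x [N2H5+]) = sqrt(7.69e-9 x 0.1250) = 3.10e-5 M.
pH = -log(3.10e-5) = 4.51.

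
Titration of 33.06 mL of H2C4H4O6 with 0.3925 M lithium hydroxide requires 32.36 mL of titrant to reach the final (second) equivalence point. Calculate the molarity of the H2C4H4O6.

0.192 M

n(LiOH) = 0.3925 x 0.03236 = 0.01270 mol.
At the final (second) equivalence point, 2 mol OH^- react per mol H2C4H4O6, so n(H2C4H4O6) = 0.01270 / 2 = 0.006351 mol.
[H2C4H4O6] = 0.006351 / 0.03306 L = 0.192 M.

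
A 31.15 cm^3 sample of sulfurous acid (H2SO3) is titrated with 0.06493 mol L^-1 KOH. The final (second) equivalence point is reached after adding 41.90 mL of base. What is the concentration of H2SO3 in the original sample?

n(KOH) = 0.06493 x 0.04190 = 0.002721 mol.
At the final (second) equivalence point, 2 mol OH^- react per mol H2SO3, so n(H2SO3) = 0.002721 / 2 = 0.001360 mol.
[H2SO3] = 0.001360 / 0.03115 L = 0.0437 M.

0.0437 M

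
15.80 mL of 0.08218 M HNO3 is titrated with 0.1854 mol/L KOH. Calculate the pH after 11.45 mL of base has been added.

12.48

n(acid) = 0.08218 x 0.01580 = 0.001298 mol; n(KOH) added = 0.1854 x 0.01145 = 0.002123 mol.
Base is in excess by 0.002123 - 0.001298 = 0.0008244 mol in a total volume of 0.02725 L.
[OH^-] = 0.0008244/0.02725 = 0.03025 M, so pOH = 1.52 and pH = 14.00 - 1.52 = 12.48.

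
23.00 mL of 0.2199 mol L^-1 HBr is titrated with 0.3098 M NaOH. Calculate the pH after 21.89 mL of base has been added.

12.58

n(acid) = 0.2199 x 0.02300 = 0.005058 mol; n(NaOH) added = 0.3098 x 0.02189 = 0.006782 mol.
Base is in excess by 0.006782 - 0.005058 = 0.001724 mol in a total volume of 0.04489 L.
[OH^-] = 0.001724/0.04489 = 0.03840 M, so pOH = 1.42 and pH = 14.00 - 1.42 = 12.58.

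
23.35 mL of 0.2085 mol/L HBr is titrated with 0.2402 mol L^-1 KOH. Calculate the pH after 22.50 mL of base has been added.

n(acid) = 0.2085 x 0.02335 = 0.004868 mol; n(KOH) added = 0.2402 x 0.02250 = 0.005404 mol.
Base is in excess by 0.005404 - 0.004868 = 0.0005360 mol in a total volume of 0.04585 L.
[OH^-] = 0.0005360/0.04585 = 0.01169 M, so pOH = 1.93 and pH = 14.00 - 1.93 = 12.07.

12.07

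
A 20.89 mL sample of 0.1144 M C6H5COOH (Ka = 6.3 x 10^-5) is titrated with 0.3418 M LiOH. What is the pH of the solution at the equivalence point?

n(C6H5COOH) = 0.1144 x 0.02089 = 0.002390 mol; V(LiOH) at equivalence = 0.002390/0.3418 = 0.006992 L.
At equivalence all the acid is converted to C6H5COO-; total volume = 0.02089 + 0.006992 = 0.02788 L, so [C6H5COO-] = 0.002390/0.02788 = 0.08571 M.
Kb = Kw/Ka = 1.0e-14 / 6.3 x 10^-5 = 1.59e-10.
[OH^-] = sqrt(Kb x [C6H5COO-]) = sqrt(1.59e-10 x 0.08571) = 3.69e-6 M.
pOH = 5.43, so pH = 14.00 - 5.43 = 8.57.

8.57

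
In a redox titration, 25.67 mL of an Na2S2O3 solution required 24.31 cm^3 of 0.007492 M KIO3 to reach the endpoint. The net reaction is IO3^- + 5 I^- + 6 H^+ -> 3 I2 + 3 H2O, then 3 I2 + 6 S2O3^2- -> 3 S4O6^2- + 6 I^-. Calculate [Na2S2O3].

n(KIO3) = 0.007492 x 0.02431 = 0.0001821 mol.
From the balanced equation, 1 mol KIO3 reacts with 6 mol Na2S2O3, so n(Na2S2O3) = 0.0001821 x 6/1 = 0.001093 mol.
[Na2S2O3] = 0.001093 / 0.02567 L = 0.0426 M.

0.0426 M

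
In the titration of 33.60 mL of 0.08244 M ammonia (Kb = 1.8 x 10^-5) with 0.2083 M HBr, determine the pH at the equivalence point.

5.24

n(NH3) = 0.08244 x 0.03360 = 0.002770 mol; V(HBr) at equivalence = 0.002770/0.2083 = 0.01330 L.
At equivalence the base is fully converted to NH4+; total volume = 0.04690 L, so [NH4+] = 0.002770/0.04690 = 0.05906 M.
Ka(NH4+) = Kw/Kb = 1.0e-14 / 1.8 x 10^-5 = 5.56e-10.
[H^+] = sqrt(Ka x [NH4+]) = sqrt(5.56e-10 x 0.05906) = 5.73e-6 M.
pH = -log(5.73e-6) = 5.24.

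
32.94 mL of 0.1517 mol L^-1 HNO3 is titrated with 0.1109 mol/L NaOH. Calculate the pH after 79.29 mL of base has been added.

12.53

n(acid) = 0.1517 x 0.03294 = 0.004997 mol; n(NaOH) added = 0.1109 x 0.07929 = 0.008793 mol.
Base is in excess by 0.008793 - 0.004997 = 0.003796 mol in a total volume of 0.1122 L.
[OH^-] = 0.003796/0.1122 = 0.03383 M, so pOH = 1.47 and pH = 14.00 - 1.47 = 12.53.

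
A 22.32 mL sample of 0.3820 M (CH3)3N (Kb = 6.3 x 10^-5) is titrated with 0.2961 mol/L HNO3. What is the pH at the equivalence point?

5.29

n((CH3)3N) = 0.3820 x 0.02232 = 0.008526 mol; V(HNO3) at equivalence = 0.008526/0.2961 = 0.02880 L.
At equivalence the base is fully converted to (CH3)3NH+; total volume = 0.05112 L, so [(CH3)3NH+] = 0.008526/0.05112 = 0.1668 M.
Ka((CH3)3NH+) = Kw/Kb = 1.0e-14 / 6.3 x 10^-5 = 1.59e-10.
[H^+] = sqrt(Ka x [(CH3)3NH+]) = sqrt(1.59e-10 x 0.1668) = 5.15e-6 M.
pH = -log(5.15e-6) = 5.29.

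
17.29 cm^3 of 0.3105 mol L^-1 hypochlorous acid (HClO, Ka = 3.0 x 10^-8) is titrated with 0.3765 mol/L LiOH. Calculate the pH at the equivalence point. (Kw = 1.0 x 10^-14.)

n(HClO) = 0.3105 x 0.01729 = 0.005369 mol; V(LiOH) at equivalence = 0.005369/0.3765 = 0.01426 L.
At equivalence all the acid is converted to ClO-; total volume = 0.01729 + 0.01426 = 0.03155 L, so [ClO-] = 0.005369/0.03155 = 0.1702 M.
Kb = Kw/Ka = 1.0e-14 / 3.0 x 10^-8 = 3.33e-7.
[OH^-] = sqrt(Kb x [ClO-]) = sqrt(3.33e-7 x 0.1702) = 0.000238 M.
pOH = 3.62, so pH = 14.00 - 3.62 = 10.38.

10.38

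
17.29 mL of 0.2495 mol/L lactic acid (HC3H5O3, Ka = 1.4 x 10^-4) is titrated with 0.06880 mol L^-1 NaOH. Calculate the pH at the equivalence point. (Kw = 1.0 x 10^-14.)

8.29

n(HC3H5O3) = 0.2495 x 0.01729 = 0.004314 mol; V(NaOH) at equivalence = 0.004314/0.06880 = 0.06270 L.
At equivalence all the acid is converted to C3H5O3-; total volume = 0.01729 + 0.06270 = 0.07999 L, so [C3H5O3-] = 0.004314/0.07999 = 0.05393 M.
Kb = Kw/Ka = 1.0e-14 / 1.4 x 10^-4 = 7.14e-11.
[OH^-] = sqrt(Kb x [C3H5O3-]) = sqrt(7.14e-11 x 0.05393) = 1.96e-6 M.
pOH = 5.71, so pH = 14.00 - 5.71 = 8.29.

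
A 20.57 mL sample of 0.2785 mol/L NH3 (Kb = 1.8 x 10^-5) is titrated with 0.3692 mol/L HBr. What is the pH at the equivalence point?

n(NH3) = 0.2785 x 0.02057 = 0.005729 mol; V(HBr) at equivalence = 0.005729/0.3692 = 0.01552 L.
At equivalence the base is fully converted to NH4+; total volume = 0.03609 L, so [NH4+] = 0.005729/0.03609 = 0.1587 M.
Ka(NH4+) = Kw/Kb = 1.0e-14 / 1.8 x 10^-5 = 5.56e-10.
[H^+] = sqrt(Ka x [NH4+]) = sqrt(5.56e-10 x 0.1587) = 9.39e-6 M.
pH = -log(9.39e-6) = 5.03.

5.03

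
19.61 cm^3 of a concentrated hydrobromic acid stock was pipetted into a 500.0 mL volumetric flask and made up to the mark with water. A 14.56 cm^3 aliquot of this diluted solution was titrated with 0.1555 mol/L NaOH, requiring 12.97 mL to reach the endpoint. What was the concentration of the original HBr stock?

n(NaOH) = 0.1555 x 0.01297 = 0.002017 mol.
n(HBr) in the aliquot = 0.002017 mol.
[diluted HBr] = 0.002017 / 0.01456 = 0.1385 M.
Dilution factor = 500.0/19.61 = 25.50, so [stock] = 0.1385 x 25.50 = 3.53 M.

3.53 M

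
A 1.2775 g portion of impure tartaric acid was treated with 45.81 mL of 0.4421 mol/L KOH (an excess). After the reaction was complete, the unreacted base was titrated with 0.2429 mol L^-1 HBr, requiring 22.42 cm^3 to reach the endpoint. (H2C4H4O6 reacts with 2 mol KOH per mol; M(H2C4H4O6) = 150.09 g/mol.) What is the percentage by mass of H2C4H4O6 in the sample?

87.0%

Total n(KOH) added = 0.4421 x 0.04581 = 0.02025 mol.
n(HBr) used = 0.2429 x 0.02242 = 0.005446 mol, which equals the excess n(KOH).
So n(KOH) consumed by the sample = 0.02025 - 0.005446 = 0.01481 mol.
n(H2C4H4O6) = 0.01481 / 2 = 0.007403 mol.
mass H2C4H4O6 = 0.007403 x 150.09 = 1.111 g, so %H2C4H4O6 = 1.111/1.2775 x 100 = 87.0%.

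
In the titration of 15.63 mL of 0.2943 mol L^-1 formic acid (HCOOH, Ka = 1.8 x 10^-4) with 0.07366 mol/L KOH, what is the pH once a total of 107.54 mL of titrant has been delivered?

12.43

n(acid) = 0.2943 x 0.01563 = 0.004600 mol; n(KOH) added = 0.07366 x 0.1075 = 0.007921 mol.
Base is in excess by 0.007921 - 0.004600 = 0.003321 mol in a total volume of 0.1232 L.
[OH^-] = 0.003321/0.1232 = 0.02697 M, so pOH = 1.57 and pH = 14.00 - 1.57 = 12.43.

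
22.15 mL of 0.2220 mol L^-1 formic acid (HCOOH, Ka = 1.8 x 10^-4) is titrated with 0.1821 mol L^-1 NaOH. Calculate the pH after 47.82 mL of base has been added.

12.73

n(acid) = 0.2220 x 0.02215 = 0.004917 mol; n(NaOH) added = 0.1821 x 0.04782 = 0.008708 mol.
Base is in excess by 0.008708 - 0.004917 = 0.003791 mol in a total volume of 0.06997 L.
[OH^-] = 0.003791/0.06997 = 0.05418 M, so pOH = 1.27 and pH = 14.00 - 1.27 = 12.73.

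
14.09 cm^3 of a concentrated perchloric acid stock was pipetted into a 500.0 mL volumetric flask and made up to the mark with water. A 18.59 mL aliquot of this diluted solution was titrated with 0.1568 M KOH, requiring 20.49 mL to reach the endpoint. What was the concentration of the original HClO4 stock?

6.13 M

n(KOH) = 0.1568 x 0.02049 = 0.003213 mol.
n(HClO4) in the aliquot = 0.003213 mol.
[diluted HClO4] = 0.003213 / 0.01859 = 0.1728 M.
Dilution factor = 500.0/14.09 = 35.49, so [stock] = 0.1728 x 35.49 = 6.13 M.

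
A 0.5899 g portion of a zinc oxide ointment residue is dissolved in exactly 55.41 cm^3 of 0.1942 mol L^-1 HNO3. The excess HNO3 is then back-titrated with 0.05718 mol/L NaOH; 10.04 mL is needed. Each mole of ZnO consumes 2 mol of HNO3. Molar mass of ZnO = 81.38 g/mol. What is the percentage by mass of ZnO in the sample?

70.3%

Total n(HNO3) added = 0.1942 x 0.05541 = 0.01076 mol.
n(NaOH) used = 0.05718 x 0.01004 = 0.0005741 mol, which equals the excess n(HNO3).
So n(HNO3) consumed by the sample = 0.01076 - 0.0005741 = 0.01019 mol.
n(ZnO) = 0.01019 / 2 = 0.005093 mol.
mass ZnO = 0.005093 x 81.38 = 0.4145 g, so %ZnO = 0.4145/0.5899 x 100 = 70.3%.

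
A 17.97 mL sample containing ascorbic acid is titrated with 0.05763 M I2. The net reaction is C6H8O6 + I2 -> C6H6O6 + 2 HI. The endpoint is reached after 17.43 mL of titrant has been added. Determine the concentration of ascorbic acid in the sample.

0.0559 M

n(I2) = 0.05763 x 0.01743 = 0.001004 mol.
From the balanced equation, 1 mol I2 reacts with 1 mol ascorbic acid, so n(ascorbic acid) = 0.001004 x 1/1 = 0.001004 mol.
[ascorbic acid] = 0.001004 / 0.01797 L = 0.0559 M.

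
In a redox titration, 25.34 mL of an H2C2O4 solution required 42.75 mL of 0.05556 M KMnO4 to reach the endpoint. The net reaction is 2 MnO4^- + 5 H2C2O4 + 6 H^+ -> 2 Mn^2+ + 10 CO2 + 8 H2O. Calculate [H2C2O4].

n(KMnO4) = 0.05556 x 0.04275 = 0.002375 mol.
From the balanced equation, 2 mol KMnO4 reacts with 5 mol H2C2O4, so n(H2C2O4) = 0.002375 x 5/2 = 0.005938 mol.
[H2C2O4] = 0.005938 / 0.02534 L = 0.234 M.

0.234 M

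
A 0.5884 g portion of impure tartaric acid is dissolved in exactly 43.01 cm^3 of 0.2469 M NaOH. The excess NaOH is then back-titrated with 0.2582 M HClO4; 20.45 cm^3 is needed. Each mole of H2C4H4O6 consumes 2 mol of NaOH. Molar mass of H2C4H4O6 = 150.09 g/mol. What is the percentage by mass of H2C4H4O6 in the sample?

Total n(NaOH) added = 0.2469 x 0.04301 = 0.01062 mol.
n(HClO4) used = 0.2582 x 0.02045 = 0.005280 mol, which equals the excess n(NaOH).
So n(NaOH) consumed by the sample = 0.01062 - 0.005280 = 0.005339 mol.
n(H2C4H4O6) = 0.005339 / 2 = 0.002669 mol.
mass H2C4H4O6 = 0.002669 x 150.09 = 0.4007 g, so %H2C4H4O6 = 0.4007/0.5884 x 100 = 68.1%.

68.1%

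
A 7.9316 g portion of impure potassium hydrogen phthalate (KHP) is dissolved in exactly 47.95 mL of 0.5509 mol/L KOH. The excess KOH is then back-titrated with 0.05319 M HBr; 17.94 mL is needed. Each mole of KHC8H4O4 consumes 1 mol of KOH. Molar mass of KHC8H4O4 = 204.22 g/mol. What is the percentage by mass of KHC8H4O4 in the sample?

65.6%

Total n(KOH) added = 0.5509 x 0.04795 = 0.02642 mol.
n(HBr) used = 0.05319 x 0.01794 = 0.0009542 mol, which equals the excess n(KOH).
So n(KOH) consumed by the sample = 0.02642 - 0.0009542 = 0.02546 mol.
n(KHC8H4O4) = 0.02546 / 1 = 0.02546 mol.
mass KHC8H4O4 = 0.02546 x 204.22 = 5.200 g, so %KHC8H4O4 = 5.200/7.9316 x 100 = 65.6%.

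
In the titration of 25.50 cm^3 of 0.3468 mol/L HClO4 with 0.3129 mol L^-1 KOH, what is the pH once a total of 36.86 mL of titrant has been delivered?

12.63

n(acid) = 0.3468 x 0.02550 = 0.008843 mol; n(KOH) added = 0.3129 x 0.03686 = 0.01153 mol.
Base is in excess by 0.01153 - 0.008843 = 0.002690 mol in a total volume of 0.06236 L.
[OH^-] = 0.002690/0.06236 = 0.04314 M, so pOH = 1.37 and pH = 14.00 - 1.37 = 12.63.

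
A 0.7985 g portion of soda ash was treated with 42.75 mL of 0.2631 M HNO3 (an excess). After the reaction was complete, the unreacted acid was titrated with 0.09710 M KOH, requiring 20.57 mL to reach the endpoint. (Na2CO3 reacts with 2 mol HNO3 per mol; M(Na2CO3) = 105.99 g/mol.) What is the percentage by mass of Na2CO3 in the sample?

Total n(HNO3) added = 0.2631 x 0.04275 = 0.01125 mol.
n(KOH) used = 0.09710 x 0.02057 = 0.001997 mol, which equals the excess n(HNO3).
So n(HNO3) consumed by the sample = 0.01125 - 0.001997 = 0.009250 mol.
n(Na2CO3) = 0.009250 / 2 = 0.004625 mol.
mass Na2CO3 = 0.004625 x 105.99 = 0.4902 g, so %Na2CO3 = 0.4902/0.7985 x 100 = 61.4%.

61.4%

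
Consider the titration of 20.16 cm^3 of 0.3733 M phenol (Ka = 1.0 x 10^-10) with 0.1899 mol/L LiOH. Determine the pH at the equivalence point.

11.55

n(C6H5OH) = 0.3733 x 0.02016 = 0.007526 mol; V(LiOH) at equivalence = 0.007526/0.1899 = 0.03963 L.
At equivalence all the acid is converted to C6H5O-; total volume = 0.02016 + 0.03963 = 0.05979 L, so [C6H5O-] = 0.007526/0.05979 = 0.1259 M.
Kb = Kw/Ka = 1.0e-14 / 1.0 x 10^-10 = 0.000100.
[OH^-] = sqrt(Kb x [C6H5O-]) = sqrt(0.000100 x 0.1259) = 0.00355 M.
pOH = 2.45, so pH = 14.00 - 2.45 = 11.55.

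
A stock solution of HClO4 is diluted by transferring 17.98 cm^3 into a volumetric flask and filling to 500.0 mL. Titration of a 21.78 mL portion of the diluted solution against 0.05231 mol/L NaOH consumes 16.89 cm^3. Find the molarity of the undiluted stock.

n(NaOH) = 0.05231 x 0.01689 = 0.0008835 mol.
n(HClO4) in the aliquot = 0.0008835 mol.
[diluted HClO4] = 0.0008835 / 0.02178 = 0.04057 M.
Dilution factor = 500.0/17.98 = 27.81, so [stock] = 0.04057 x 27.81 = 1.13 M.

1.13 M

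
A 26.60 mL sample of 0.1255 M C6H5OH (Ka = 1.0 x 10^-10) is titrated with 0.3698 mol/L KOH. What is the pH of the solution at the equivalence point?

n(C6H5OH) = 0.1255 x 0.02660 = 0.003338 mol; V(KOH) at equivalence = 0.003338/0.3698 = 0.009027 L.
At equivalence all the acid is converted to C6H5O-; total volume = 0.02660 + 0.009027 = 0.03563 L, so [C6H5O-] = 0.003338/0.03563 = 0.09370 M.
Kb = Kw/Ka = 1.0e-14 / 1.0 x 10^-10 = 0.000100.
[OH^-] = sqrt(Kb x [C6H5O-]) = sqrt(0.000100 x 0.09370) = 0.00306 M.
pOH = 2.51, so pH = 14.00 - 2.51 = 11.49.

11.49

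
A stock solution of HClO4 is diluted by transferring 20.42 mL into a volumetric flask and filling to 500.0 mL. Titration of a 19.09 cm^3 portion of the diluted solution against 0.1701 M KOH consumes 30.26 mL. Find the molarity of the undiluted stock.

6.60 M

n(KOH) = 0.1701 x 0.03026 = 0.005147 mol.
n(HClO4) in the aliquot = 0.005147 mol.
[diluted HClO4] = 0.005147 / 0.01909 = 0.2696 M.
Dilution factor = 500.0/20.42 = 24.49, so [stock] = 0.2696 x 24.49 = 6.60 M.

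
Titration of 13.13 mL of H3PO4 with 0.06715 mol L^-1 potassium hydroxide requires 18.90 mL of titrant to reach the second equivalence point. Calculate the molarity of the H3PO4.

0.0483 M

n(KOH) = 0.06715 x 0.01890 = 0.001269 mol.
At the second equivalence point, 2 mol OH^- react per mol H3PO4, so n(H3PO4) = 0.001269 / 2 = 0.0006346 mol.
[H3PO4] = 0.0006346 / 0.01313 L = 0.0483 M.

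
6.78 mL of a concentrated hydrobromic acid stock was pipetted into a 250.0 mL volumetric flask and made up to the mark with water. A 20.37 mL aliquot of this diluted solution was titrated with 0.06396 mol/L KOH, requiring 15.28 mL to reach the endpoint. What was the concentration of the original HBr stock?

1.77 M

n(KOH) = 0.06396 x 0.01528 = 0.0009773 mol.
n(HBr) in the aliquot = 0.0009773 mol.
[diluted HBr] = 0.0009773 / 0.02037 = 0.04798 M.
Dilution factor = 250.0/6.780 = 36.87, so [stock] = 0.04798 x 36.87 = 1.77 M.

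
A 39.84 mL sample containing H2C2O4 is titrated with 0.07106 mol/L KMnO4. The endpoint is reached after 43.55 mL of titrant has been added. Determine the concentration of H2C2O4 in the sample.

n(KMnO4) = 0.07106 x 0.04355 = 0.003095 mol.
From the balanced equation, 2 mol KMnO4 reacts with 5 mol H2C2O4, so n(H2C2O4) = 0.003095 x 5/2 = 0.007737 mol.
[H2C2O4] = 0.007737 / 0.03984 L = 0.194 M.

0.194 M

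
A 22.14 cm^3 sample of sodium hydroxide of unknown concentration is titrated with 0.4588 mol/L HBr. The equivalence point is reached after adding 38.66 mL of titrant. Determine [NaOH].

0.801 M

n(HBr) delivered = 0.4588 x 0.03866 = 0.01774 mol.
For a 1:1 reaction, n(NaOH) = 0.01774 mol.
[NaOH] = 0.01774 mol / 0.02214 L = 0.801 M.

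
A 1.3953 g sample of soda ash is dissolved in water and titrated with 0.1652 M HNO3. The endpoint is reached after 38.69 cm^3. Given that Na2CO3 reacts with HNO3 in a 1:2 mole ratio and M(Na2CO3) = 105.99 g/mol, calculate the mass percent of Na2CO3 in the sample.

24.3%

n(HNO3) = 0.1652 x 0.03869 = 0.006392 mol.
n(Na2CO3) = 0.006392 / 2 = 0.003196 mol.
mass of Na2CO3 = 0.003196 x 105.99 = 0.3387 g.
% purity = 0.3387 / 1.3953 x 100 = 24.3%.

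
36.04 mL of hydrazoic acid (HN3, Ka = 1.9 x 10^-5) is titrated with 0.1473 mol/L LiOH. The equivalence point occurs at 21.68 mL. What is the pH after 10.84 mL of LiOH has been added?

10.84 mL is exactly half the equivalence volume (21.68/2), i.e. the half-equivalence point.
There, n(HA) = n(A^-), so pH = pKa = -log(1.9 x 10^-5) = 4.72.

4.72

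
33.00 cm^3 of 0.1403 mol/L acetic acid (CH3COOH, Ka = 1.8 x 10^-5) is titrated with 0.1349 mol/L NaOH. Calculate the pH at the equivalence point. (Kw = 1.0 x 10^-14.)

8.79

n(CH3COOH) = 0.1403 x 0.03300 = 0.004630 mol; V(NaOH) at equivalence = 0.004630/0.1349 = 0.03432 L.
At equivalence all the acid is converted to CH3COO-; total volume = 0.03300 + 0.03432 = 0.06732 L, so [CH3COO-] = 0.004630/0.06732 = 0.06877 M.
Kb = Kw/Ka = 1.0e-14 / 1.8 x 10^-5 = 5.56e-10.
[OH^-] = sqrt(Kb x [CH3COO-]) = sqrt(5.56e-10 x 0.06877) = 6.18e-6 M.
pOH = 5.21, so pH = 14.00 - 5.21 = 8.79.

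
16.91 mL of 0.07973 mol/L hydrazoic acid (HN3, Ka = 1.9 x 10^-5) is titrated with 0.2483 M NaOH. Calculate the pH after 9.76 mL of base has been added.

n(acid) = 0.07973 x 0.01691 = 0.001348 mol; n(NaOH) added = 0.2483 x 0.009760 = 0.002423 mol.
Base is in excess by 0.002423 - 0.001348 = 0.001075 mol in a total volume of 0.02667 L.
[OH^-] = 0.001075/0.02667 = 0.04031 M, so pOH = 1.39 and pH = 14.00 - 1.39 = 12.61.

12.61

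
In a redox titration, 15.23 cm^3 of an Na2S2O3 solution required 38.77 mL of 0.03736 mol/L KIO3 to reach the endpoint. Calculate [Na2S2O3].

0.571 M

n(KIO3) = 0.03736 x 0.03877 = 0.001448 mol.
From the balanced equation, 1 mol KIO3 reacts with 6 mol Na2S2O3, so n(Na2S2O3) = 0.001448 x 6/1 = 0.008691 mol.
[Na2S2O3] = 0.008691 / 0.01523 L = 0.571 M.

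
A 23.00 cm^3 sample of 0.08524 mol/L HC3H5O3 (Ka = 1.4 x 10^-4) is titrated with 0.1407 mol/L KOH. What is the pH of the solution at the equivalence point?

n(HC3H5O3) = 0.08524 x 0.02300 = 0.001961 mol; V(KOH) at equivalence = 0.001961/0.1407 = 0.01393 L.
At equivalence all the acid is converted to C3H5O3-; total volume = 0.02300 + 0.01393 = 0.03693 L, so [C3H5O3-] = 0.001961/0.03693 = 0.05308 M.
Kb = Kw/Ka = 1.0e-14 / 1.4 x 10^-4 = 7.14e-11.
[OH^-] = sqrt(Kb x [C3H5O3-]) = sqrt(7.14e-11 x 0.05308) = 1.95e-6 M.
pOH = 5.71, so pH = 14.00 - 5.71 = 8.29.

8.29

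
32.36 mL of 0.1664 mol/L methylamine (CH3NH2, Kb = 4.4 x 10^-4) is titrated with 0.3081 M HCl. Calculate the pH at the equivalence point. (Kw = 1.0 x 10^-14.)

5.80

n(CH3NH2) = 0.1664 x 0.03236 = 0.005385 mol; V(HCl) at equivalence = 0.005385/0.3081 = 0.01748 L.
At equivalence the base is fully converted to CH3NH3+; total volume = 0.04984 L, so [CH3NH3+] = 0.005385/0.04984 = 0.1080 M.
Ka(CH3NH3+) = Kw/Kb = 1.0e-14 / 4.4 x 10^-4 = 2.27e-11.
[H^+] = sqrt(Ka x [CH3NH3+]) = sqrt(2.27e-11 x 0.1080) = 1.57e-6 M.
pH = -log(1.57e-6) = 5.80.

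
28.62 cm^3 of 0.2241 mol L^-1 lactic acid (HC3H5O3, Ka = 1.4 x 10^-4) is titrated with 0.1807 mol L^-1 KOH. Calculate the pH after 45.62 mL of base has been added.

n(acid) = 0.2241 x 0.02862 = 0.006414 mol; n(KOH) added = 0.1807 x 0.04562 = 0.008244 mol.
Base is in excess by 0.008244 - 0.006414 = 0.001830 mol in a total volume of 0.07424 L.
[OH^-] = 0.001830/0.07424 = 0.02465 M, so pOH = 1.61 and pH = 14.00 - 1.61 = 12.39.

12.39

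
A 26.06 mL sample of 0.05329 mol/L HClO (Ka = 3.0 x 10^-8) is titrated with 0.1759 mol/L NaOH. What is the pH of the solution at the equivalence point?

10.07

n(HClO) = 0.05329 x 0.02606 = 0.001389 mol; V(NaOH) at equivalence = 0.001389/0.1759 = 0.007895 L.
At equivalence all the acid is converted to ClO-; total volume = 0.02606 + 0.007895 = 0.03396 L, so [ClO-] = 0.001389/0.03396 = 0.04090 M.
Kb = Kw/Ka = 1.0e-14 / 3.0 x 10^-8 = 3.33e-7.
[OH^-] = sqrt(Kb x [ClO-]) = sqrt(3.33e-7 x 0.04090) = 0.000117 M.
pOH = 3.93, so pH = 14.00 - 3.93 = 10.07.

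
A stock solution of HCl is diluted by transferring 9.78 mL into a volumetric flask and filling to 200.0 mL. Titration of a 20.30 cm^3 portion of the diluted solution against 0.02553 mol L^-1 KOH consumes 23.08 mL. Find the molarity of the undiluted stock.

0.594 M

n(KOH) = 0.02553 x 0.02308 = 0.0005892 mol.
n(HCl) in the aliquot = 0.0005892 mol.
[diluted HCl] = 0.0005892 / 0.02030 = 0.02903 M.
Dilution factor = 200.0/9.780 = 20.45, so [stock] = 0.02903 x 20.45 = 0.594 M.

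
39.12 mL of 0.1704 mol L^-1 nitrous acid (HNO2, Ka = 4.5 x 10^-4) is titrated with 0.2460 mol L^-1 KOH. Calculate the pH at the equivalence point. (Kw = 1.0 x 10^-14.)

n(HNO2) = 0.1704 x 0.03912 = 0.006666 mol; V(KOH) at equivalence = 0.006666/0.2460 = 0.02710 L.
At equivalence all the acid is converted to NO2-; total volume = 0.03912 + 0.02710 = 0.06622 L, so [NO2-] = 0.006666/0.06622 = 0.1007 M.
Kb = Kw/Ka = 1.0e-14 / 4.5 x 10^-4 = 2.22e-11.
[OH^-] = sqrt(Kb x [NO2-]) = sqrt(2.22e-11 x 0.1007) = 1.50e-6 M.
pOH = 5.83, so pH = 14.00 - 5.83 = 8.17.

8.17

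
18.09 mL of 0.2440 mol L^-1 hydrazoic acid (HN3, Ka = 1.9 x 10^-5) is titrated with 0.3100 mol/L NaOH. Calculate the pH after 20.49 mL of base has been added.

n(acid) = 0.2440 x 0.01809 = 0.004414 mol; n(NaOH) added = 0.3100 x 0.02049 = 0.006352 mol.
Base is in excess by 0.006352 - 0.004414 = 0.001938 mol in a total volume of 0.03858 L.
[OH^-] = 0.001938/0.03858 = 0.05023 M, so pOH = 1.30 and pH = 14.00 - 1.30 = 12.70.

12.70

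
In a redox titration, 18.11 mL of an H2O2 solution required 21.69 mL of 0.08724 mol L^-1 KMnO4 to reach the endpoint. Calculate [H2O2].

0.261 M

n(KMnO4) = 0.08724 x 0.02169 = 0.001892 mol.
From the balanced equation, 2 mol KMnO4 reacts with 5 mol H2O2, so n(H2O2) = 0.001892 x 5/2 = 0.004731 mol.
[H2O2] = 0.004731 / 0.01811 L = 0.261 M.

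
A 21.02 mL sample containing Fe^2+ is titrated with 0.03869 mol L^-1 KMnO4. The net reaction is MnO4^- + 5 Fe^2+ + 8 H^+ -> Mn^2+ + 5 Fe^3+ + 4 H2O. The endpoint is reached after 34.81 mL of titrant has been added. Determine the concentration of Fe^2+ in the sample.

n(KMnO4) = 0.03869 x 0.03481 = 0.001347 mol.
From the balanced equation, 1 mol KMnO4 reacts with 5 mol Fe^2+, so n(Fe^2+) = 0.001347 x 5/1 = 0.006734 mol.
[Fe^2+] = 0.006734 / 0.02102 L = 0.320 M.

0.320 M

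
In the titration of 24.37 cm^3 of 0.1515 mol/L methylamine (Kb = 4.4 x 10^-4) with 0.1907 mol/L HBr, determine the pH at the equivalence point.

n(CH3NH2) = 0.1515 x 0.02437 = 0.003692 mol; V(HBr) at equivalence = 0.003692/0.1907 = 0.01936 L.
At equivalence the base is fully converted to CH3NH3+; total volume = 0.04373 L, so [CH3NH3+] = 0.003692/0.04373 = 0.08443 M.
Ka(CH3NH3+) = Kw/Kb = 1.0e-14 / 4.4 x 10^-4 = 2.27e-11.
[H^+] = sqrt(Ka x [CH3NH3+]) = sqrt(2.27e-11 x 0.08443) = 1.39e-6 M.
pH = -log(1.39e-6) = 5.86.

5.86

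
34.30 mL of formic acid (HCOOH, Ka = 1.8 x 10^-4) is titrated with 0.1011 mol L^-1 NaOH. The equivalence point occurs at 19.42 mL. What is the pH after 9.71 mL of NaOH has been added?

3.74

9.71 mL is exactly half the equivalence volume (19.42/2), i.e. the half-equivalence point.
There, n(HA) = n(A^-), so pH = pKa = -log(1.8 x 10^-4) = 3.74.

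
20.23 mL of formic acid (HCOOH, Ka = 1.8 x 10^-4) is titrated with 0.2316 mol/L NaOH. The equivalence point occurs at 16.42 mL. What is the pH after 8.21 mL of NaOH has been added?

8.21 mL is exactly half the equivalence volume (16.42/2), i.e. the half-equivalence point.
There, n(HA) = n(A^-), so pH = pKa = -log(1.8 x 10^-4) = 3.74.

3.74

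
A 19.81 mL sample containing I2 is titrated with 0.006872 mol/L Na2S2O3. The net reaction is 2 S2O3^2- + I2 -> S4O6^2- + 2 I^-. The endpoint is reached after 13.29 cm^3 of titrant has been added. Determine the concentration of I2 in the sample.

n(Na2S2O3) = 0.006872 x 0.01329 = 9.133e-5 mol.
From the balanced equation, 2 mol Na2S2O3 reacts with 1 mol I2, so n(I2) = 9.133e-5 x 1/2 = 4.566e-5 mol.
[I2] = 4.566e-5 / 0.01981 L = 0.00231 M.

0.00231 M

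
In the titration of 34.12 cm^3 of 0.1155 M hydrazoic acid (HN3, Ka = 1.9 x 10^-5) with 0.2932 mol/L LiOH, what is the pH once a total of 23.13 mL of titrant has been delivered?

n(acid) = 0.1155 x 0.03412 = 0.003941 mol; n(LiOH) added = 0.2932 x 0.02313 = 0.006782 mol.
Base is in excess by 0.006782 - 0.003941 = 0.002841 mol in a total volume of 0.05725 L.
[OH^-] = 0.002841/0.05725 = 0.04962 M, so pOH = 1.30 and pH = 14.00 - 1.30 = 12.70.

12.70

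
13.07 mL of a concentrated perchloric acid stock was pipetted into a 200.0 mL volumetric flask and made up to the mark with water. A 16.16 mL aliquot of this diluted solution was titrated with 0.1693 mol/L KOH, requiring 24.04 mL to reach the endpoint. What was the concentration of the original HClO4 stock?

3.85 M

n(KOH) = 0.1693 x 0.02404 = 0.004070 mol.
n(HClO4) in the aliquot = 0.004070 mol.
[diluted HClO4] = 0.004070 / 0.01616 = 0.2519 M.
Dilution factor = 200.0/13.07 = 15.30, so [stock] = 0.2519 x 15.30 = 3.85 M.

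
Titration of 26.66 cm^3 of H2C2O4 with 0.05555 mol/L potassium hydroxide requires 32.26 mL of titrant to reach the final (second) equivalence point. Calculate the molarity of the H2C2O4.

n(KOH) = 0.05555 x 0.03226 = 0.001792 mol.
At the final (second) equivalence point, 2 mol OH^- react per mol H2C2O4, so n(H2C2O4) = 0.001792 / 2 = 0.0008960 mol.
[H2C2O4] = 0.0008960 / 0.02666 L = 0.0336 M.

0.0336 M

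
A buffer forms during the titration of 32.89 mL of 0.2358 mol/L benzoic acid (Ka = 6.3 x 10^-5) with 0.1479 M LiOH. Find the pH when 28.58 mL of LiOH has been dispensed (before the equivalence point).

Initial n(C6H5COOH) = 0.2358 x 0.03289 = 0.007755 mol.
n(LiOH) added = 0.1479 x 0.02858 = 0.004227 mol, converting that many moles of C6H5COOH to C6H5COO-.
Remaining n(C6H5COOH) = 0.003528 mol; n(C6H5COO-) = 0.004227 mol.
By Henderson-Hasselbalch, pH = pKa + log([A^-]/[HA]) = 4.20 + log(0.004227/0.003528) = 4.20 + (+0.08) = 4.28.

4.28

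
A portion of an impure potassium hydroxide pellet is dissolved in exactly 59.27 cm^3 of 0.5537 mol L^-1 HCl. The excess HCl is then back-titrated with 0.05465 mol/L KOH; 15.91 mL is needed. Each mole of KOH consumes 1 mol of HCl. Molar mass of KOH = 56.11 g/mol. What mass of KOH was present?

Total n(HCl) added = 0.5537 x 0.05927 = 0.03282 mol.
n(KOH) used = 0.05465 x 0.01591 = 0.0008695 mol, which equals the excess n(HCl).
So n(HCl) consumed by the sample = 0.03282 - 0.0008695 = 0.03195 mol.
n(KOH) = 0.03195 / 1 = 0.03195 mol.
mass = 0.03195 mol x 56.11 g/mol = 1.79 g.

1.79 g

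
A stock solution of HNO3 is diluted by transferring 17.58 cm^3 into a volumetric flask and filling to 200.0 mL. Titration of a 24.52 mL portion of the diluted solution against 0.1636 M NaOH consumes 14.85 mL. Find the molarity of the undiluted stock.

1.13 M

n(NaOH) = 0.1636 x 0.01485 = 0.002429 mol.
n(HNO3) in the aliquot = 0.002429 mol.
[diluted HNO3] = 0.002429 / 0.02452 = 0.09908 M.
Dilution factor = 200.0/17.58 = 11.38, so [stock] = 0.09908 x 11.38 = 1.13 M.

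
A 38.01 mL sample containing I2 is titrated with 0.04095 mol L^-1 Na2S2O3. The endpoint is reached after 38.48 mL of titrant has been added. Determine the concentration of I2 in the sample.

0.0207 M

n(Na2S2O3) = 0.04095 x 0.03848 = 0.001576 mol.
From the balanced equation, 2 mol Na2S2O3 reacts with 1 mol I2, so n(I2) = 0.001576 x 1/2 = 0.0007879 mol.
[I2] = 0.0007879 / 0.03801 L = 0.0207 M.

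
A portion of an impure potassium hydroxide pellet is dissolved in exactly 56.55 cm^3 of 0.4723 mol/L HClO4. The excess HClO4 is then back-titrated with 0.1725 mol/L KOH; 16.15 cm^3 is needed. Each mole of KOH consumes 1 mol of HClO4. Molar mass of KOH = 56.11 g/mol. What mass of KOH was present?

1.34 g

Total n(HClO4) added = 0.4723 x 0.05655 = 0.02671 mol.
n(KOH) used = 0.1725 x 0.01615 = 0.002786 mol, which equals the excess n(HClO4).
So n(HClO4) consumed by the sample = 0.02671 - 0.002786 = 0.02392 mol.
n(KOH) = 0.02392 / 1 = 0.02392 mol.
mass = 0.02392 mol x 56.11 g/mol = 1.34 g.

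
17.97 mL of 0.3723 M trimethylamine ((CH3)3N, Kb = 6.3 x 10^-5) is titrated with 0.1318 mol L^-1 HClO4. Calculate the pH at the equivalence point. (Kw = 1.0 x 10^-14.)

n((CH3)3N) = 0.3723 x 0.01797 = 0.006690 mol; V(HClO4) at equivalence = 0.006690/0.1318 = 0.05076 L.
At equivalence the base is fully converted to (CH3)3NH+; total volume = 0.06873 L, so [(CH3)3NH+] = 0.006690/0.06873 = 0.09734 M.
Ka((CH3)3NH+) = Kw/Kb = 1.0e-14 / 6.3 x 10^-5 = 1.59e-10.
[H^+] = sqrt(Ka x [(CH3)3NH+]) = sqrt(1.59e-10 x 0.09734) = 3.93e-6 M.
pH = -log(3.93e-6) = 5.41.

5.41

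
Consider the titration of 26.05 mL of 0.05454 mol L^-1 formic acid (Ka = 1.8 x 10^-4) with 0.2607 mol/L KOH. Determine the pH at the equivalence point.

8.20

n(HCOOH) = 0.05454 x 0.02605 = 0.001421 mol; V(KOH) at equivalence = 0.001421/0.2607 = 0.005450 L.
At equivalence all the acid is converted to HCOO-; total volume = 0.02605 + 0.005450 = 0.03150 L, so [HCOO-] = 0.001421/0.03150 = 0.04510 M.
Kb = Kw/Ka = 1.0e-14 / 1.8 x 10^-4 = 5.56e-11.
[OH^-] = sqrt(Kb x [HCOO-]) = sqrt(5.56e-11 x 0.04510) = 1.58e-6 M.
pOH = 5.80, so pH = 14.00 - 5.80 = 8.20.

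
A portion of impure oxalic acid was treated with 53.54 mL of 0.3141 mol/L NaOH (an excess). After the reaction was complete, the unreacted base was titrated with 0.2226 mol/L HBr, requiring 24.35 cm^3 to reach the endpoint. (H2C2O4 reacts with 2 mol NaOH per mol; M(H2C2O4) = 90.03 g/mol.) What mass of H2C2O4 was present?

0.513 g

Total n(NaOH) added = 0.3141 x 0.05354 = 0.01682 mol.
n(HBr) used = 0.2226 x 0.02435 = 0.005420 mol, which equals the excess n(NaOH).
So n(NaOH) consumed by the sample = 0.01682 - 0.005420 = 0.01140 mol.
n(H2C2O4) = 0.01140 / 2 = 0.005698 mol.
mass = 0.005698 mol x 90.03 g/mol = 0.513 g.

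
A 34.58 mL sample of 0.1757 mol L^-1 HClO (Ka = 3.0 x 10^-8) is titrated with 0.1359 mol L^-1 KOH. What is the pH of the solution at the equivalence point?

10.20

n(HClO) = 0.1757 x 0.03458 = 0.006076 mol; V(KOH) at equivalence = 0.006076/0.1359 = 0.04471 L.
At equivalence all the acid is converted to ClO-; total volume = 0.03458 + 0.04471 = 0.07929 L, so [ClO-] = 0.006076/0.07929 = 0.07663 M.
Kb = Kw/Ka = 1.0e-14 / 3.0 x 10^-8 = 3.33e-7.
[OH^-] = sqrt(Kb x [ClO-]) = sqrt(3.33e-7 x 0.07663) = 0.000160 M.
pOH = 3.80, so pH = 14.00 - 3.80 = 10.20.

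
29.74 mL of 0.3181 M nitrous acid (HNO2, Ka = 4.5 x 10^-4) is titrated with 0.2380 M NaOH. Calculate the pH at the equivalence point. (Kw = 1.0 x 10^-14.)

8.24

n(HNO2) = 0.3181 x 0.02974 = 0.009460 mol; V(NaOH) at equivalence = 0.009460/0.2380 = 0.03975 L.
At equivalence all the acid is converted to NO2-; total volume = 0.02974 + 0.03975 = 0.06949 L, so [NO2-] = 0.009460/0.06949 = 0.1361 M.
Kb = Kw/Ka = 1.0e-14 / 4.5 x 10^-4 = 2.22e-11.
[OH^-] = sqrt(Kb x [NO2-]) = sqrt(2.22e-11 x 0.1361) = 1.74e-6 M.
pOH = 5.76, so pH = 14.00 - 5.76 = 8.24.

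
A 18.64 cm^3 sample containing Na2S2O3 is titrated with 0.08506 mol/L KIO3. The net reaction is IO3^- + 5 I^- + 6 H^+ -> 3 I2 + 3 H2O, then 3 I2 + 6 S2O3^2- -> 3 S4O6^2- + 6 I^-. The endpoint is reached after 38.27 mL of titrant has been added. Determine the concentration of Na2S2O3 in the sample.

n(KIO3) = 0.08506 x 0.03827 = 0.003255 mol.
From the balanced equation, 1 mol KIO3 reacts with 6 mol Na2S2O3, so n(Na2S2O3) = 0.003255 x 6/1 = 0.01953 mol.
[Na2S2O3] = 0.01953 / 0.01864 L = 1.05 M.

1.05 M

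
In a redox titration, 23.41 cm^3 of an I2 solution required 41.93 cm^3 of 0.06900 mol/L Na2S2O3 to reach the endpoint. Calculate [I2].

0.0618 M

n(Na2S2O3) = 0.06900 x 0.04193 = 0.002893 mol.
From the balanced equation, 2 mol Na2S2O3 reacts with 1 mol I2, so n(I2) = 0.002893 x 1/2 = 0.001447 mol.
[I2] = 0.001447 / 0.02341 L = 0.0618 M.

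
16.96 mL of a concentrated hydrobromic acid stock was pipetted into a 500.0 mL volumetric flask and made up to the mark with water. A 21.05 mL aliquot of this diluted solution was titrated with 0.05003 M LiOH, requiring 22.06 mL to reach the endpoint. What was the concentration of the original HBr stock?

1.55 M

n(LiOH) = 0.05003 x 0.02206 = 0.001104 mol.
n(HBr) in the aliquot = 0.001104 mol.
[diluted HBr] = 0.001104 / 0.02105 = 0.05243 M.
Dilution factor = 500.0/16.96 = 29.48, so [stock] = 0.05243 x 29.48 = 1.55 M.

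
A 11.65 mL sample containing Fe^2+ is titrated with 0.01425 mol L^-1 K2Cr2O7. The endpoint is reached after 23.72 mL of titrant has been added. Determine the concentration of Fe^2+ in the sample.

n(K2Cr2O7) = 0.01425 x 0.02372 = 0.0003380 mol.
From the balanced equation, 1 mol K2Cr2O7 reacts with 6 mol Fe^2+, so n(Fe^2+) = 0.0003380 x 6/1 = 0.002028 mol.
[Fe^2+] = 0.002028 / 0.01165 L = 0.174 M.

0.174 M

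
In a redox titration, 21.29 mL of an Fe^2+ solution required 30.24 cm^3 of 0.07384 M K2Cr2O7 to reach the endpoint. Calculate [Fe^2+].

0.629 M

n(K2Cr2O7) = 0.07384 x 0.03024 = 0.002233 mol.
From the balanced equation, 1 mol K2Cr2O7 reacts with 6 mol Fe^2+, so n(Fe^2+) = 0.002233 x 6/1 = 0.01340 mol.
[Fe^2+] = 0.01340 / 0.02129 L = 0.629 M.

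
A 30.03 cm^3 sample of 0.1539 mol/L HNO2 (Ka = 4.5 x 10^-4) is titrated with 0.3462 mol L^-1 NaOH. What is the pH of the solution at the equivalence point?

n(HNO2) = 0.1539 x 0.03003 = 0.004622 mol; V(NaOH) at equivalence = 0.004622/0.3462 = 0.01335 L.
At equivalence all the acid is converted to NO2-; total volume = 0.03003 + 0.01335 = 0.04338 L, so [NO2-] = 0.004622/0.04338 = 0.1065 M.
Kb = Kw/Ka = 1.0e-14 / 4.5 x 10^-4 = 2.22e-11.
[OH^-] = sqrt(Kb x [NO2-]) = sqrt(2.22e-11 x 0.1065) = 1.54e-6 M.
pOH = 5.81, so pH = 14.00 - 5.81 = 8.19.

8.19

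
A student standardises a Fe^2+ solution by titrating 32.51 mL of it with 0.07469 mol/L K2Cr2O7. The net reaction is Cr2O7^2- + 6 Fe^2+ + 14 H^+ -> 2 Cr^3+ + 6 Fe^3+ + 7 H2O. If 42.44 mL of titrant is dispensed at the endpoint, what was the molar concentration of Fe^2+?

n(K2Cr2O7) = 0.07469 x 0.04244 = 0.003170 mol.
From the balanced equation, 1 mol K2Cr2O7 reacts with 6 mol Fe^2+, so n(Fe^2+) = 0.003170 x 6/1 = 0.01902 mol.
[Fe^2+] = 0.01902 / 0.03251 L = 0.585 M.

0.585 M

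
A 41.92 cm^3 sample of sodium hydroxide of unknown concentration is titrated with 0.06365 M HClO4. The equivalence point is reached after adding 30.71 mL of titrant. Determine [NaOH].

n(HClO4) delivered = 0.06365 x 0.03071 = 0.001955 mol.
For a 1:1 reaction, n(NaOH) = 0.001955 mol.
[NaOH] = 0.001955 mol / 0.04192 L = 0.0466 M.

0.0466 M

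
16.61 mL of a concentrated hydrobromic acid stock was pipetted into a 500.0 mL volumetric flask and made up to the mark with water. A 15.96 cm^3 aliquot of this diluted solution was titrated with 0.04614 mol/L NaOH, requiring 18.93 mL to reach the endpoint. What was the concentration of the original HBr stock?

1.65 M

n(NaOH) = 0.04614 x 0.01893 = 0.0008734 mol.
n(HBr) in the aliquot = 0.0008734 mol.
[diluted HBr] = 0.0008734 / 0.01596 = 0.05473 M.
Dilution factor = 500.0/16.61 = 30.10, so [stock] = 0.05473 x 30.10 = 1.65 M.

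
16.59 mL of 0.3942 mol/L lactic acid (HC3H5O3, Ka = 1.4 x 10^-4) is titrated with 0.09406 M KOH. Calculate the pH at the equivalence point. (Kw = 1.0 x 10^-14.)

8.37

n(HC3H5O3) = 0.3942 x 0.01659 = 0.006540 mol; V(KOH) at equivalence = 0.006540/0.09406 = 0.06953 L.
At equivalence all the acid is converted to C3H5O3-; total volume = 0.01659 + 0.06953 = 0.08612 L, so [C3H5O3-] = 0.006540/0.08612 = 0.07594 M.
Kb = Kw/Ka = 1.0e-14 / 1.4 x 10^-4 = 7.14e-11.
[OH^-] = sqrt(Kb x [C3H5O3-]) = sqrt(7.14e-11 x 0.07594) = 2.33e-6 M.
pOH = 5.63, so pH = 14.00 - 5.63 = 8.37.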